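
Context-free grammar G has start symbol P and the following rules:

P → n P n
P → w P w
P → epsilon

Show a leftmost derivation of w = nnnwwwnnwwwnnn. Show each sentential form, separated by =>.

P=>nPn=>nnPnn=>nnnPnnn=>nnnwPwnnn=>nnnwwPwwnnn=>nnnwwwPwwwnnn=>nnnwwwnPnwwwnnn=>nnnwwwnnwwwnnn

P => nPn   [P → n P n]
nPn => nnPnn   [P → n P n]
nnPnn => nnnPnnn   [P → n P n]
nnnPnnn => nnnwPwnnn   [P → w P w]
nnnwPwnnn => nnnwwPwwnnn   [P → w P w]
nnnwwPwwnnn => nnnwwwPwwwnnn   [P → w P w]
nnnwwwPwwwnnn => nnnwwwnPnwwwnnn   [P → n P n]
nnnwwwnPnwwwnnn => nnnwwwnnwwwnnn   [P → epsilon]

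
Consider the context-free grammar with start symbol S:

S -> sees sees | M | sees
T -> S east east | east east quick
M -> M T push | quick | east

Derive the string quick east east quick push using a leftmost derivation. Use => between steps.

S => M => M T push => quick T push => quick east east quick push

S => M   [S -> M]
M => M T push   [M -> M T push]
M T push => quick T push   [M -> quick]
quick T push => quick east east quick push   [T -> east east quick]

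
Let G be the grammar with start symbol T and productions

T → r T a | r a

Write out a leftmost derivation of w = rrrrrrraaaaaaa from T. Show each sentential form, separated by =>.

T => rTa => rrTaa => rrrTaaa => rrrrTaaaa => rrrrrTaaaaa => rrrrrrTaaaaaa => rrrrrrraaaaaaa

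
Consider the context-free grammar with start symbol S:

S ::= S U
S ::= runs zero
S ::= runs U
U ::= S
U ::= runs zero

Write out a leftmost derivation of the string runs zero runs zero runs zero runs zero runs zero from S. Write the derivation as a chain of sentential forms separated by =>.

S => S U => S U U => runs zero U U => runs zero S U => runs zero runs zero U => runs zero runs zero S => runs zero runs zero S U => runs zero runs zero S U U => runs zero runs zero runs zero U U => runs zero runs zero runs zero S U => runs zero runs zero runs zero runs zero U => runs zero runs zero runs zero runs zero runs zero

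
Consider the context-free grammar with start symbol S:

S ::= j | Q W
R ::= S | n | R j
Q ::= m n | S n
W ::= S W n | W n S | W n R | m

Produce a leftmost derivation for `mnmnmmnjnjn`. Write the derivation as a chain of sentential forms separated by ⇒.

S ⇒ QW   [S ::= Q W]
QW ⇒ mnW   [Q ::= m n]
mnW ⇒ mnSWn   [W ::= S W n]
mnSWn ⇒ mnQWWn   [S ::= Q W]
mnQWWn ⇒ mnmnWWn   [Q ::= m n]
mnmnWWn ⇒ mnmnmWn   [W ::= m]
mnmnmWn ⇒ mnmnmWnSn   [W ::= W n S]
mnmnmWnSn ⇒ mnmnmWnRnSn   [W ::= W n R]
mnmnmWnRnSn ⇒ mnmnmmnRnSn   [W ::= m]
mnmnmmnRnSn ⇒ mnmnmmnSnSn   [R ::= S]
mnmnmmnSnSn ⇒ mnmnmmnjnSn   [S ::= j]
mnmnmmnjnSn ⇒ mnmnmmnjnjn   [S ::= j]

S ⇒ QW ⇒ mnW ⇒ mnSWn ⇒ mnQWWn ⇒ mnmnWWn ⇒ mnmnmWn ⇒ mnmnmWnSn ⇒ mnmnmWnRnSn ⇒ mnmnmmnRnSn ⇒ mnmnmmnSnSn ⇒ mnmnmmnjnSn ⇒ mnmnmmnjnjn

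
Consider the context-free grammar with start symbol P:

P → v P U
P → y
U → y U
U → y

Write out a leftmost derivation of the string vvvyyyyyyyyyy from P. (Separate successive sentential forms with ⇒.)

P ⇒ vPU ⇒ vvPUU ⇒ vvvPUUU ⇒ vvvyUUU ⇒ vvvyyUUU ⇒ vvvyyyUUU ⇒ vvvyyyyUUU ⇒ vvvyyyyyUUU ⇒ vvvyyyyyyUUU ⇒ vvvyyyyyyyUU ⇒ vvvyyyyyyyyUU ⇒ vvvyyyyyyyyyU ⇒ vvvyyyyyyyyyy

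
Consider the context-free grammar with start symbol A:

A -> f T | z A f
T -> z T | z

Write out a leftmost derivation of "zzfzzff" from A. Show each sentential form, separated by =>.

A=>zAf=>zzAff=>zzfTff=>zzfzTff=>zzfzzff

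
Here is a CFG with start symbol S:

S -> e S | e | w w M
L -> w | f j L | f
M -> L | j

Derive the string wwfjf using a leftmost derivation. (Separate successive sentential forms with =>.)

S => wwM   [S -> w w M]
wwM => wwL   [M -> L]
wwL => wwfjL   [L -> f j L]
wwfjL => wwfjf   [L -> f]

S => wwM => wwL => wwfjL => wwfjf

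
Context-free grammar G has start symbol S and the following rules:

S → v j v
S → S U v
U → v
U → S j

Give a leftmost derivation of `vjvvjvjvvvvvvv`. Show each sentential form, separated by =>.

S => SUv => SUvUv => SUvUvUv => SUvUvUvUv => vjvUvUvUvUv => vjvSjvUvUvUv => vjvvjvjvUvUvUv => vjvvjvjvvvUvUv => vjvvjvjvvvvvUv => vjvvjvjvvvvvvv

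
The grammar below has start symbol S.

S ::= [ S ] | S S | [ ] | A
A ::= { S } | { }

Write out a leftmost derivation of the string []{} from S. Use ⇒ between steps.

S ⇒ SS   [S ::= S S]
SS ⇒ []S   [S ::= [ ]]
[]S ⇒ []A   [S ::= A]
[]A ⇒ []{}   [A ::= { }]

S ⇒ SS ⇒ []S ⇒ []A ⇒ []{}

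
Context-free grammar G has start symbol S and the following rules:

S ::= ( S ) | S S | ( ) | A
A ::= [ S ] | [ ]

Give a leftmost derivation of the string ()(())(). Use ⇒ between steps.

S ⇒ SS   [S ::= S S]
SS ⇒ SSS   [S ::= S S]
SSS ⇒ ()SS   [S ::= ( )]
()SS ⇒ ()(S)S   [S ::= ( S )]
()(S)S ⇒ ()(())S   [S ::= ( )]
()(())S ⇒ ()(())()   [S ::= ( )]

S⇒SS⇒SSS⇒()SS⇒()(S)S⇒()(())S⇒()(())()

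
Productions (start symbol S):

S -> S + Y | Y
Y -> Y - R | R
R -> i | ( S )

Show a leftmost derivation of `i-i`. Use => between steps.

S => Y   [S -> Y]
Y => Y-R   [Y -> Y - R]
Y-R => R-R   [Y -> R]
R-R => i-R   [R -> i]
i-R => i-i   [R -> i]

S => Y => Y-R => R-R => i-R => i-i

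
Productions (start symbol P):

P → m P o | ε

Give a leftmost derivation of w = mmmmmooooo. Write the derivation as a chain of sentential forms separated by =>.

P => mPo   [P → m P o]
mPo => mmPoo   [P → m P o]
mmPoo => mmmPooo   [P → m P o]
mmmPooo => mmmmPoooo   [P → m P o]
mmmmPoooo => mmmmmPooooo   [P → m P o]
mmmmmPooooo => mmmmmooooo   [P → ε]

P => mPo => mmPoo => mmmPooo => mmmmPoooo => mmmmmPooooo => mmmmmooooo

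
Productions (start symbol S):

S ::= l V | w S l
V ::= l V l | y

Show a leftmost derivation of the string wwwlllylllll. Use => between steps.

S => wSl   [S ::= w S l]
wSl => wwSll   [S ::= w S l]
wwSll => wwwSlll   [S ::= w S l]
wwwSlll => wwwlVlll   [S ::= l V]
wwwlVlll => wwwllVllll   [V ::= l V l]
wwwllVllll => wwwlllVlllll   [V ::= l V l]
wwwlllVlllll => wwwlllylllll   [V ::= y]

S=>wSl=>wwSll=>wwwSlll=>wwwlVlll=>wwwllVllll=>wwwlllVlllll=>wwwlllylllll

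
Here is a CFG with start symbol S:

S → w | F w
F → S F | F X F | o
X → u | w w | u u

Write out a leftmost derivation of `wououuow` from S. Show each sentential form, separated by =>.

S=>Fw=>FXFw=>FXFXFw=>SFXFXFw=>wFXFXFw=>woXFXFw=>wouFXFw=>wouoXFw=>wououuFw=>wououuow

S => Fw   [S → F w]
Fw => FXFw   [F → F X F]
FXFw => FXFXFw   [F → F X F]
FXFXFw => SFXFXFw   [F → S F]
SFXFXFw => wFXFXFw   [S → w]
wFXFXFw => woXFXFw   [F → o]
woXFXFw => wouFXFw   [X → u]
wouFXFw => wouoXFw   [F → o]
wouoXFw => wououuFw   [X → u u]
wououuFw => wououuow   [F → o]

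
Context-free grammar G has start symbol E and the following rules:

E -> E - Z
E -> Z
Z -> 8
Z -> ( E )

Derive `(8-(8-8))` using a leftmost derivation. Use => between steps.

E => Z => (E) => (E-Z) => (Z-Z) => (8-Z) => (8-(E)) => (8-(E-Z)) => (8-(Z-Z)) => (8-(8-Z)) => (8-(8-8))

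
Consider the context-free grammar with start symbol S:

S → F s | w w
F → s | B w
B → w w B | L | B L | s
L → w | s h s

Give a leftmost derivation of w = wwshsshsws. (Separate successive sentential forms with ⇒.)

S⇒Fs⇒Bws⇒BLws⇒wwBLws⇒wwLLws⇒wwshsLws⇒wwshsshsws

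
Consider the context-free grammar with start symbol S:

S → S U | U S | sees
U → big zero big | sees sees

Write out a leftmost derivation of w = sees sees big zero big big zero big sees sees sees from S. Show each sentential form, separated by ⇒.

S ⇒ U S ⇒ sees sees S ⇒ sees sees U S ⇒ sees sees big zero big S ⇒ sees sees big zero big U S ⇒ sees sees big zero big big zero big S ⇒ sees sees big zero big big zero big U S ⇒ sees sees big zero big big zero big sees sees S ⇒ sees sees big zero big big zero big sees sees sees

S ⇒ U S   [S → U S]
U S ⇒ sees sees S   [U → sees sees]
sees sees S ⇒ sees sees U S   [S → U S]
sees sees U S ⇒ sees sees big zero big S   [U → big zero big]
sees sees big zero big S ⇒ sees sees big zero big U S   [S → U S]
sees sees big zero big U S ⇒ sees sees big zero big big zero big S   [U → big zero big]
sees sees big zero big big zero big S ⇒ sees sees big zero big big zero big U S   [S → U S]
sees sees big zero big big zero big U S ⇒ sees sees big zero big big zero big sees sees S   [U → sees sees]
sees sees big zero big big zero big sees sees S ⇒ sees sees big zero big big zero big sees sees sees   [S → sees]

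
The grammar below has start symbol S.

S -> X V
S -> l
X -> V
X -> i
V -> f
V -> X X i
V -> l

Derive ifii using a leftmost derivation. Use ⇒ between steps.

S⇒XV⇒iV⇒iXXi⇒iVXi⇒ifXi⇒ifii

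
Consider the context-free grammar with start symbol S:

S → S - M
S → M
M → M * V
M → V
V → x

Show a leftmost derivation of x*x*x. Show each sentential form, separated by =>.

S => M   [S → M]
M => M*V   [M → M * V]
M*V => M*V*V   [M → M * V]
M*V*V => V*V*V   [M → V]
V*V*V => x*V*V   [V → x]
x*V*V => x*x*V   [V → x]
x*x*V => x*x*x   [V → x]

S => M => M*V => M*V*V => V*V*V => x*V*V => x*x*V => x*x*x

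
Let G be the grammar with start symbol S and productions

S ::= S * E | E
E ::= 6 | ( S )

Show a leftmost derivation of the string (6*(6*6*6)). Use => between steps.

S => E => (S) => (S*E) => (E*E) => (6*E) => (6*(S)) => (6*(S*E)) => (6*(S*E*E)) => (6*(E*E*E)) => (6*(6*E*E)) => (6*(6*6*E)) => (6*(6*6*6))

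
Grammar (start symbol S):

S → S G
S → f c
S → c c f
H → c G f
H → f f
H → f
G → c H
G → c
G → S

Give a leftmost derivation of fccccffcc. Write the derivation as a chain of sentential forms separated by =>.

S => SG => SGG => fcGG => fccHG => fcccGfG => fccccfG => fccccfS => fccccfSG => fccccffcG => fccccffcc

S => SG   [S → S G]
SG => SGG   [S → S G]
SGG => fcGG   [S → f c]
fcGG => fccHG   [G → c H]
fccHG => fcccGfG   [H → c G f]
fcccGfG => fccccfG   [G → c]
fccccfG => fccccfS   [G → S]
fccccfS => fccccfSG   [S → S G]
fccccfSG => fccccffcG   [S → f c]
fccccffcG => fccccffcc   [G → c]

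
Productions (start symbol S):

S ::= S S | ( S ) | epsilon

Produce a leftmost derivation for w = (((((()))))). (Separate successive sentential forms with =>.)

S => SS   [S ::= S S]
SS => (S)S   [S ::= ( S )]
(S)S => ((S))S   [S ::= ( S )]
((S))S => (((S)))S   [S ::= ( S )]
(((S)))S => ((((S))))S   [S ::= ( S )]
((((S))))S => (((((S)))))S   [S ::= ( S )]
(((((S)))))S => ((((((S))))))S   [S ::= ( S )]
((((((S))))))S => (((((())))))S   [S ::= epsilon]
(((((())))))S => (((((())))))   [S ::= epsilon]

S => SS => (S)S => ((S))S => (((S)))S => ((((S))))S => (((((S)))))S => ((((((S))))))S => (((((())))))S => (((((())))))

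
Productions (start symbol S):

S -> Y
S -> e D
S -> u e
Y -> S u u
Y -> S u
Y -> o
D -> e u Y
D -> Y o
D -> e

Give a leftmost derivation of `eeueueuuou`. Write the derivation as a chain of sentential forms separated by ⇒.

S ⇒ eD   [S -> e D]
eD ⇒ eeuY   [D -> e u Y]
eeuY ⇒ eeuSu   [Y -> S u]
eeuSu ⇒ eeueDu   [S -> e D]
eeueDu ⇒ eeueYou   [D -> Y o]
eeueYou ⇒ eeueSuuou   [Y -> S u u]
eeueSuuou ⇒ eeueueuuou   [S -> u e]

S ⇒ eD ⇒ eeuY ⇒ eeuSu ⇒ eeueDu ⇒ eeueYou ⇒ eeueSuuou ⇒ eeueueuuou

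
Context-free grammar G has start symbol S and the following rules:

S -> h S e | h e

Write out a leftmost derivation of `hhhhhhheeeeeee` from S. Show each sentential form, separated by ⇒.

S⇒hSe⇒hhSee⇒hhhSeee⇒hhhhSeeee⇒hhhhhSeeeee⇒hhhhhhSeeeeee⇒hhhhhhheeeeeee

S ⇒ hSe   [S -> h S e]
hSe ⇒ hhSee   [S -> h S e]
hhSee ⇒ hhhSeee   [S -> h S e]
hhhSeee ⇒ hhhhSeeee   [S -> h S e]
hhhhSeeee ⇒ hhhhhSeeeee   [S -> h S e]
hhhhhSeeeee ⇒ hhhhhhSeeeeee   [S -> h S e]
hhhhhhSeeeeee ⇒ hhhhhhheeeeeee   [S -> h e]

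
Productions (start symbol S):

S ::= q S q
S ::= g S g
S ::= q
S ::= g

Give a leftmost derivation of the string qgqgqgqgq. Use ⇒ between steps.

S ⇒ qSq   [S ::= q S q]
qSq ⇒ qgSgq   [S ::= g S g]
qgSgq ⇒ qgqSqgq   [S ::= q S q]
qgqSqgq ⇒ qgqgSgqgq   [S ::= g S g]
qgqgSgqgq ⇒ qgqgqgqgq   [S ::= q]

S ⇒ qSq ⇒ qgSgq ⇒ qgqSqgq ⇒ qgqgSgqgq ⇒ qgqgqgqgq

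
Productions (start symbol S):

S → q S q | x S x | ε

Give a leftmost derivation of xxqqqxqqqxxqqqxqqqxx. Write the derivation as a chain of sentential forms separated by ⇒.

S ⇒ xSx ⇒ xxSxx ⇒ xxqSqxx ⇒ xxqqSqqxx ⇒ xxqqqSqqqxx ⇒ xxqqqxSxqqqxx ⇒ xxqqqxqSqxqqqxx ⇒ xxqqqxqqSqqxqqqxx ⇒ xxqqqxqqqSqqqxqqqxx ⇒ xxqqqxqqqxSxqqqxqqqxx ⇒ xxqqqxqqqxxqqqxqqqxx

S ⇒ xSx   [S → x S x]
xSx ⇒ xxSxx   [S → x S x]
xxSxx ⇒ xxqSqxx   [S → q S q]
xxqSqxx ⇒ xxqqSqqxx   [S → q S q]
xxqqSqqxx ⇒ xxqqqSqqqxx   [S → q S q]
xxqqqSqqqxx ⇒ xxqqqxSxqqqxx   [S → x S x]
xxqqqxSxqqqxx ⇒ xxqqqxqSqxqqqxx   [S → q S q]
xxqqqxqSqxqqqxx ⇒ xxqqqxqqSqqxqqqxx   [S → q S q]
xxqqqxqqSqqxqqqxx ⇒ xxqqqxqqqSqqqxqqqxx   [S → q S q]
xxqqqxqqqSqqqxqqqxx ⇒ xxqqqxqqqxSxqqqxqqqxx   [S → x S x]
xxqqqxqqqxSxqqqxqqqxx ⇒ xxqqqxqqqxxqqqxqqqxx   [S → ε]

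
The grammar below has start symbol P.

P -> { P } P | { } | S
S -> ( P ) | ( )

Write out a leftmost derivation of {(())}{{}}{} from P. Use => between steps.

P => {P}P => {S}P => {(P)}P => {(S)}P => {(())}P => {(())}{P}P => {(())}{{}}P => {(())}{{}}{}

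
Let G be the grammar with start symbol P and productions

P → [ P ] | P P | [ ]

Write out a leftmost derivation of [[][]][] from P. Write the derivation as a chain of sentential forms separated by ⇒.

P⇒PP⇒[P]P⇒[PP]P⇒[[]P]P⇒[[][]]P⇒[[][]][]

P ⇒ PP   [P → P P]
PP ⇒ [P]P   [P → [ P ]]
[P]P ⇒ [PP]P   [P → P P]
[PP]P ⇒ [[]P]P   [P → [ ]]
[[]P]P ⇒ [[][]]P   [P → [ ]]
[[][]]P ⇒ [[][]][]   [P → [ ]]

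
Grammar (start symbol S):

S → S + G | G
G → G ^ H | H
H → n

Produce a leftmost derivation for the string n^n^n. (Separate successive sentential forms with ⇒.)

S ⇒ G ⇒ G^H ⇒ G^H^H ⇒ H^H^H ⇒ n^H^H ⇒ n^n^H ⇒ n^n^n

S ⇒ G   [S → G]
G ⇒ G^H   [G → G ^ H]
G^H ⇒ G^H^H   [G → G ^ H]
G^H^H ⇒ H^H^H   [G → H]
H^H^H ⇒ n^H^H   [H → n]
n^H^H ⇒ n^n^H   [H → n]
n^n^H ⇒ n^n^n   [H → n]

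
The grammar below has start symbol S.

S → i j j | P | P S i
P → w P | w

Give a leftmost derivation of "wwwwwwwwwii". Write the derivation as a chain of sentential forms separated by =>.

S => PSi => wPSi => wwPSi => wwwPSi => wwwwSi => wwwwPSii => wwwwwPSii => wwwwwwPSii => wwwwwwwPSii => wwwwwwwwSii => wwwwwwwwPii => wwwwwwwwwii

S => PSi   [S → P S i]
PSi => wPSi   [P → w P]
wPSi => wwPSi   [P → w P]
wwPSi => wwwPSi   [P → w P]
wwwPSi => wwwwSi   [P → w]
wwwwSi => wwwwPSii   [S → P S i]
wwwwPSii => wwwwwPSii   [P → w P]
wwwwwPSii => wwwwwwPSii   [P → w P]
wwwwwwPSii => wwwwwwwPSii   [P → w P]
wwwwwwwPSii => wwwwwwwwSii   [P → w]
wwwwwwwwSii => wwwwwwwwPii   [S → P]
wwwwwwwwPii => wwwwwwwwwii   [P → w]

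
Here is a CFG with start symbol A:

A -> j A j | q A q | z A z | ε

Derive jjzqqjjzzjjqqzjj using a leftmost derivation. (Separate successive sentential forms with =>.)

A => jAj => jjAjj => jjzAzjj => jjzqAqzjj => jjzqqAqqzjj => jjzqqjAjqqzjj => jjzqqjjAjjqqzjj => jjzqqjjzAzjjqqzjj => jjzqqjjzzjjqqzjj

A => jAj   [A -> j A j]
jAj => jjAjj   [A -> j A j]
jjAjj => jjzAzjj   [A -> z A z]
jjzAzjj => jjzqAqzjj   [A -> q A q]
jjzqAqzjj => jjzqqAqqzjj   [A -> q A q]
jjzqqAqqzjj => jjzqqjAjqqzjj   [A -> j A j]
jjzqqjAjqqzjj => jjzqqjjAjjqqzjj   [A -> j A j]
jjzqqjjAjjqqzjj => jjzqqjjzAzjjqqzjj   [A -> z A z]
jjzqqjjzAzjjqqzjj => jjzqqjjzzjjqqzjj   [A -> ε]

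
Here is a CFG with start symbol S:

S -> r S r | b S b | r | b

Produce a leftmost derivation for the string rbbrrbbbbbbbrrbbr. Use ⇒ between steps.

S ⇒ rSr   [S -> r S r]
rSr ⇒ rbSbr   [S -> b S b]
rbSbr ⇒ rbbSbbr   [S -> b S b]
rbbSbbr ⇒ rbbrSrbbr   [S -> r S r]
rbbrSrbbr ⇒ rbbrrSrrbbr   [S -> r S r]
rbbrrSrrbbr ⇒ rbbrrbSbrrbbr   [S -> b S b]
rbbrrbSbrrbbr ⇒ rbbrrbbSbbrrbbr   [S -> b S b]
rbbrrbbSbbrrbbr ⇒ rbbrrbbbSbbbrrbbr   [S -> b S b]
rbbrrbbbSbbbrrbbr ⇒ rbbrrbbbbbbbrrbbr   [S -> b]

S ⇒ rSr ⇒ rbSbr ⇒ rbbSbbr ⇒ rbbrSrbbr ⇒ rbbrrSrrbbr ⇒ rbbrrbSbrrbbr ⇒ rbbrrbbSbbrrbbr ⇒ rbbrrbbbSbbbrrbbr ⇒ rbbrrbbbbbbbrrbbr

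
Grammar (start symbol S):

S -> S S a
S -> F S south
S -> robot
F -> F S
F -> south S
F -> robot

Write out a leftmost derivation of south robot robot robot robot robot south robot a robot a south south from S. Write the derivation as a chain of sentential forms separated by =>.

S => F S south => south S S south => south robot S south => south robot F S south south => south robot robot S south south => south robot robot S S a south south => south robot robot S S a S a south south => south robot robot F S south S a S a south south => south robot robot F S S south S a S a south south => south robot robot robot S S south S a S a south south => south robot robot robot robot S south S a S a south south => south robot robot robot robot robot south S a S a south south => south robot robot robot robot robot south robot a S a south south => south robot robot robot robot robot south robot a robot a south south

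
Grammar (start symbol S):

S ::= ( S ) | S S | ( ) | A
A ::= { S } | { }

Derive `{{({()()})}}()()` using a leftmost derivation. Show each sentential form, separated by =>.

S => SS   [S ::= S S]
SS => SSS   [S ::= S S]
SSS => ASS   [S ::= A]
ASS => {S}SS   [A ::= { S }]
{S}SS => {A}SS   [S ::= A]
{A}SS => {{S}}SS   [A ::= { S }]
{{S}}SS => {{(S)}}SS   [S ::= ( S )]
{{(S)}}SS => {{(A)}}SS   [S ::= A]
{{(A)}}SS => {{({S})}}SS   [A ::= { S }]
{{({S})}}SS => {{({SS})}}SS   [S ::= S S]
{{({SS})}}SS => {{({()S})}}SS   [S ::= ( )]
{{({()S})}}SS => {{({()()})}}SS   [S ::= ( )]
{{({()()})}}SS => {{({()()})}}()S   [S ::= ( )]
{{({()()})}}()S => {{({()()})}}()()   [S ::= ( )]

S => SS => SSS => ASS => {S}SS => {A}SS => {{S}}SS => {{(S)}}SS => {{(A)}}SS => {{({S})}}SS => {{({SS})}}SS => {{({()S})}}SS => {{({()()})}}SS => {{({()()})}}()S => {{({()()})}}()()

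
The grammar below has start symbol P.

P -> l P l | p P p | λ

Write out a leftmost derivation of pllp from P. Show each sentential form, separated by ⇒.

P⇒pPp⇒plPlp⇒pllp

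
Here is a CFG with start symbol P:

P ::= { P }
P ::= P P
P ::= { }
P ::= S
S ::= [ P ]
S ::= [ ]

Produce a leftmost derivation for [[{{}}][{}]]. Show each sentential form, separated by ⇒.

P ⇒ S ⇒ [P] ⇒ [PP] ⇒ [SP] ⇒ [[P]P] ⇒ [[{P}]P] ⇒ [[{{}}]P] ⇒ [[{{}}]S] ⇒ [[{{}}][P]] ⇒ [[{{}}][{}]]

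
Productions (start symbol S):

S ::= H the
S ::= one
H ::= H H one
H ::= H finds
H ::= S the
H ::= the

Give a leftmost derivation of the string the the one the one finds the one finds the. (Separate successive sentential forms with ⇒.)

S ⇒ H the ⇒ H finds the ⇒ H H one finds the ⇒ H finds H one finds the ⇒ H H one finds H one finds the ⇒ H H one H one finds H one finds the ⇒ the H one H one finds H one finds the ⇒ the the one H one finds H one finds the ⇒ the the one the one finds H one finds the ⇒ the the one the one finds the one finds the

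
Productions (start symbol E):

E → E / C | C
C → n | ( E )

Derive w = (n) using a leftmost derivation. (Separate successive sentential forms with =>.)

E => C   [E → C]
C => (E)   [C → ( E )]
(E) => (C)   [E → C]
(C) => (n)   [C → n]

E => C => (E) => (C) => (n)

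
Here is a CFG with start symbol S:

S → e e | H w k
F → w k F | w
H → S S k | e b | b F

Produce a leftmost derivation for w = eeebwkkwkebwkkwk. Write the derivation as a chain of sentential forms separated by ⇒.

S ⇒ Hwk ⇒ SSkwk ⇒ HwkSkwk ⇒ SSkwkSkwk ⇒ eeSkwkSkwk ⇒ eeHwkkwkSkwk ⇒ eeebwkkwkSkwk ⇒ eeebwkkwkHwkkwk ⇒ eeebwkkwkebwkkwk

S ⇒ Hwk   [S → H w k]
Hwk ⇒ SSkwk   [H → S S k]
SSkwk ⇒ HwkSkwk   [S → H w k]
HwkSkwk ⇒ SSkwkSkwk   [H → S S k]
SSkwkSkwk ⇒ eeSkwkSkwk   [S → e e]
eeSkwkSkwk ⇒ eeHwkkwkSkwk   [S → H w k]
eeHwkkwkSkwk ⇒ eeebwkkwkSkwk   [H → e b]
eeebwkkwkSkwk ⇒ eeebwkkwkHwkkwk   [S → H w k]
eeebwkkwkHwkkwk ⇒ eeebwkkwkebwkkwk   [H → e b]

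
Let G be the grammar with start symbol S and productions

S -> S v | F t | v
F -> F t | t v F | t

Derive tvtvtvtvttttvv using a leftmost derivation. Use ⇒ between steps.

S ⇒ Sv ⇒ Svv ⇒ Ftvv ⇒ Fttvv ⇒ Ftttvv ⇒ tvFtttvv ⇒ tvtvFtttvv ⇒ tvtvtvFtttvv ⇒ tvtvtvtvFtttvv ⇒ tvtvtvtvttttvv

S ⇒ Sv   [S -> S v]
Sv ⇒ Svv   [S -> S v]
Svv ⇒ Ftvv   [S -> F t]
Ftvv ⇒ Fttvv   [F -> F t]
Fttvv ⇒ Ftttvv   [F -> F t]
Ftttvv ⇒ tvFtttvv   [F -> t v F]
tvFtttvv ⇒ tvtvFtttvv   [F -> t v F]
tvtvFtttvv ⇒ tvtvtvFtttvv   [F -> t v F]
tvtvtvFtttvv ⇒ tvtvtvtvFtttvv   [F -> t v F]
tvtvtvtvFtttvv ⇒ tvtvtvtvttttvv   [F -> t]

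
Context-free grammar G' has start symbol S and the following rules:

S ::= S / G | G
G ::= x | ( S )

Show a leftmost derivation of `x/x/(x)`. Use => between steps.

S=>S/G=>S/G/G=>G/G/G=>x/G/G=>x/x/G=>x/x/(S)=>x/x/(G)=>x/x/(x)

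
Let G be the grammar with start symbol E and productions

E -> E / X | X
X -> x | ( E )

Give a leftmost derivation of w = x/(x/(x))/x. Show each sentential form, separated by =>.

E => E/X   [E -> E / X]
E/X => E/X/X   [E -> E / X]
E/X/X => X/X/X   [E -> X]
X/X/X => x/X/X   [X -> x]
x/X/X => x/(E)/X   [X -> ( E )]
x/(E)/X => x/(E/X)/X   [E -> E / X]
x/(E/X)/X => x/(X/X)/X   [E -> X]
x/(X/X)/X => x/(x/X)/X   [X -> x]
x/(x/X)/X => x/(x/(E))/X   [X -> ( E )]
x/(x/(E))/X => x/(x/(X))/X   [E -> X]
x/(x/(X))/X => x/(x/(x))/X   [X -> x]
x/(x/(x))/X => x/(x/(x))/x   [X -> x]

E=>E/X=>E/X/X=>X/X/X=>x/X/X=>x/(E)/X=>x/(E/X)/X=>x/(X/X)/X=>x/(x/X)/X=>x/(x/(E))/X=>x/(x/(X))/X=>x/(x/(x))/X=>x/(x/(x))/x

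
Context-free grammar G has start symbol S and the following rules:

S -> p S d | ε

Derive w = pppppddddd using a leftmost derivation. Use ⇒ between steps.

S⇒pSd⇒ppSdd⇒pppSddd⇒ppppSdddd⇒pppppSddddd⇒pppppddddd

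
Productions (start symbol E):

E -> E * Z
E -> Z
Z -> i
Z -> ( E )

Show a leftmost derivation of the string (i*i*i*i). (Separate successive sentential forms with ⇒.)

E⇒Z⇒(E)⇒(E*Z)⇒(E*Z*Z)⇒(E*Z*Z*Z)⇒(Z*Z*Z*Z)⇒(i*Z*Z*Z)⇒(i*i*Z*Z)⇒(i*i*i*Z)⇒(i*i*i*i)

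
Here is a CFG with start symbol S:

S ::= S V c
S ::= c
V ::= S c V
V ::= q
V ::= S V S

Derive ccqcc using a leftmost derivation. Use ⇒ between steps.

S ⇒ SVc ⇒ cVc ⇒ cSVSc ⇒ ccVSc ⇒ ccqSc ⇒ ccqcc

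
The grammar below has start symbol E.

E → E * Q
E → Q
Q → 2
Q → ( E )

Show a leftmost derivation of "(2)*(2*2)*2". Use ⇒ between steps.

E ⇒ E*Q ⇒ E*Q*Q ⇒ Q*Q*Q ⇒ (E)*Q*Q ⇒ (Q)*Q*Q ⇒ (2)*Q*Q ⇒ (2)*(E)*Q ⇒ (2)*(E*Q)*Q ⇒ (2)*(Q*Q)*Q ⇒ (2)*(2*Q)*Q ⇒ (2)*(2*2)*Q ⇒ (2)*(2*2)*2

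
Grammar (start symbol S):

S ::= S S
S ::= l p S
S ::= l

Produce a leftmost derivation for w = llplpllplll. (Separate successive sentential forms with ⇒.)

S⇒SS⇒SSS⇒SSSS⇒lSSS⇒lSSSS⇒llpSSSS⇒llplpSSSS⇒llplplSSS⇒llplpllpSSS⇒llplpllplSS⇒llplpllpllS⇒llplpllplll

S ⇒ SS   [S ::= S S]
SS ⇒ SSS   [S ::= S S]
SSS ⇒ SSSS   [S ::= S S]
SSSS ⇒ lSSS   [S ::= l]
lSSS ⇒ lSSSS   [S ::= S S]
lSSSS ⇒ llpSSSS   [S ::= l p S]
llpSSSS ⇒ llplpSSSS   [S ::= l p S]
llplpSSSS ⇒ llplplSSS   [S ::= l]
llplplSSS ⇒ llplpllpSSS   [S ::= l p S]
llplpllpSSS ⇒ llplpllplSS   [S ::= l]
llplpllplSS ⇒ llplpllpllS   [S ::= l]
llplpllpllS ⇒ llplpllplll   [S ::= l]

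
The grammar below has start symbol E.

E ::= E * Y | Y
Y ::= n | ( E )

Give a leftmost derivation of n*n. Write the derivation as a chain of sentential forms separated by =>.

E => E*Y   [E ::= E * Y]
E*Y => Y*Y   [E ::= Y]
Y*Y => n*Y   [Y ::= n]
n*Y => n*n   [Y ::= n]

E => E*Y => Y*Y => n*Y => n*n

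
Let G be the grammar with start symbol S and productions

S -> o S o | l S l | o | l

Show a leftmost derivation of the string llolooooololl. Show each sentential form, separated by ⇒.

S⇒lSl⇒llSll⇒lloSoll⇒llolSloll⇒lloloSololl⇒llolooSoololl⇒llolooooololl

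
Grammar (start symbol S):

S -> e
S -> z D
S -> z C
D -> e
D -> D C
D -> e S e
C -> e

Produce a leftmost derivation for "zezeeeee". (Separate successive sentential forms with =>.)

S=>zD=>zDC=>zDCC=>zeSeCC=>zezDeCC=>zezDCeCC=>zezeCeCC=>zezeeeCC=>zezeeeeC=>zezeeeee

S => zD   [S -> z D]
zD => zDC   [D -> D C]
zDC => zDCC   [D -> D C]
zDCC => zeSeCC   [D -> e S e]
zeSeCC => zezDeCC   [S -> z D]
zezDeCC => zezDCeCC   [D -> D C]
zezDCeCC => zezeCeCC   [D -> e]
zezeCeCC => zezeeeCC   [C -> e]
zezeeeCC => zezeeeeC   [C -> e]
zezeeeeC => zezeeeee   [C -> e]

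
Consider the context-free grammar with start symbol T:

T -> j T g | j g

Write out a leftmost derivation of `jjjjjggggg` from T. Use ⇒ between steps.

T ⇒ jTg ⇒ jjTgg ⇒ jjjTggg ⇒ jjjjTgggg ⇒ jjjjjggggg

T ⇒ jTg   [T -> j T g]
jTg ⇒ jjTgg   [T -> j T g]
jjTgg ⇒ jjjTggg   [T -> j T g]
jjjTggg ⇒ jjjjTgggg   [T -> j T g]
jjjjTgggg ⇒ jjjjjggggg   [T -> j g]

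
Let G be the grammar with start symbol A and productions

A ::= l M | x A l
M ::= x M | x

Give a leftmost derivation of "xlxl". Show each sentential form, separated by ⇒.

A ⇒ xAl ⇒ xlMl ⇒ xlxl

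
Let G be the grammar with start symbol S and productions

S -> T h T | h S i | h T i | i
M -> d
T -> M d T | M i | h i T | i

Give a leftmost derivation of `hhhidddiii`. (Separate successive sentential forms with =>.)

S=>hSi=>hhTii=>hhhiTii=>hhhiMdTii=>hhhiddTii=>hhhiddMiii=>hhhidddiii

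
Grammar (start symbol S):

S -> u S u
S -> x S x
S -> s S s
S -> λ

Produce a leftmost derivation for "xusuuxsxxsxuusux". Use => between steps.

S=>xSx=>xuSux=>xusSsux=>xusuSusux=>xusuuSuusux=>xusuuxSxuusux=>xusuuxsSsxuusux=>xusuuxsxSxsxuusux=>xusuuxsxxsxuusux

S => xSx   [S -> x S x]
xSx => xuSux   [S -> u S u]
xuSux => xusSsux   [S -> s S s]
xusSsux => xusuSusux   [S -> u S u]
xusuSusux => xusuuSuusux   [S -> u S u]
xusuuSuusux => xusuuxSxuusux   [S -> x S x]
xusuuxSxuusux => xusuuxsSsxuusux   [S -> s S s]
xusuuxsSsxuusux => xusuuxsxSxsxuusux   [S -> x S x]
xusuuxsxSxsxuusux => xusuuxsxxsxuusux   [S -> λ]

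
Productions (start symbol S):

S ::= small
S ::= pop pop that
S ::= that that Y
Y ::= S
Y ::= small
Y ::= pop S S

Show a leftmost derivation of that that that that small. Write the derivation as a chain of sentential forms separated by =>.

S => that that Y => that that S => that that that that Y => that that that that small

S => that that Y   [S ::= that that Y]
that that Y => that that S   [Y ::= S]
that that S => that that that that Y   [S ::= that that Y]
that that that that Y => that that that that small   [Y ::= small]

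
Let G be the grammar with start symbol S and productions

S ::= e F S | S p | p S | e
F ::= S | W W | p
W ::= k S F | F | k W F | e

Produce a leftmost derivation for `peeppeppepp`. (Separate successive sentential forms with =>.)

S => Sp   [S ::= S p]
Sp => pSp   [S ::= p S]
pSp => pSpp   [S ::= S p]
pSpp => peFSpp   [S ::= e F S]
peFSpp => peSSpp   [F ::= S]
peSSpp => peSpSpp   [S ::= S p]
peSpSpp => peSppSpp   [S ::= S p]
peSppSpp => peeFSppSpp   [S ::= e F S]
peeFSppSpp => peepSppSpp   [F ::= p]
peepSppSpp => peeppSppSpp   [S ::= p S]
peeppSppSpp => peeppeppSpp   [S ::= e]
peeppeppSpp => peeppeppepp   [S ::= e]

S=>Sp=>pSp=>pSpp=>peFSpp=>peSSpp=>peSpSpp=>peSppSpp=>peeFSppSpp=>peepSppSpp=>peeppSppSpp=>peeppeppSpp=>peeppeppepp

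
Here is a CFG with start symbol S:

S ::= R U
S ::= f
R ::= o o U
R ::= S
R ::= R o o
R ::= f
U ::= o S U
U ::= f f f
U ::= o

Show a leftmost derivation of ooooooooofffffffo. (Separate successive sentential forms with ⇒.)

S ⇒ RU ⇒ ooUU ⇒ oooSUU ⇒ oooRUUU ⇒ oooRooUUU ⇒ oooooUooUUU ⇒ ooooooooUUU ⇒ oooooooooSUUU ⇒ ooooooooofUUU ⇒ oooooooooffffUU ⇒ ooooooooofffffffU ⇒ ooooooooofffffffo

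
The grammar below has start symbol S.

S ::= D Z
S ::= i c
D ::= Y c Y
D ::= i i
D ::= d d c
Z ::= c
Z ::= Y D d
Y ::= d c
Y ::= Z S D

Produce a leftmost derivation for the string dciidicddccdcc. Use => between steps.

S => DZ => YcYZ => ZSDcYZ => YDdSDcYZ => dcDdSDcYZ => dciidSDcYZ => dciidicDcYZ => dciidicddccYZ => dciidicddccdcZ => dciidicddccdcc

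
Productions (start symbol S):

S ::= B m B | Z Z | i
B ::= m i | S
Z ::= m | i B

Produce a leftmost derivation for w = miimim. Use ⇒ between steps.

S ⇒ ZZ   [S ::= Z Z]
ZZ ⇒ mZ   [Z ::= m]
mZ ⇒ miB   [Z ::= i B]
miB ⇒ miS   [B ::= S]
miS ⇒ miZZ   [S ::= Z Z]
miZZ ⇒ miiBZ   [Z ::= i B]
miiBZ ⇒ miimiZ   [B ::= m i]
miimiZ ⇒ miimim   [Z ::= m]

S ⇒ ZZ ⇒ mZ ⇒ miB ⇒ miS ⇒ miZZ ⇒ miiBZ ⇒ miimiZ ⇒ miimim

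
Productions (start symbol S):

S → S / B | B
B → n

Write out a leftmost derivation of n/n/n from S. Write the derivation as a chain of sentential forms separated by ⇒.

S ⇒ S/B ⇒ S/B/B ⇒ B/B/B ⇒ n/B/B ⇒ n/n/B ⇒ n/n/n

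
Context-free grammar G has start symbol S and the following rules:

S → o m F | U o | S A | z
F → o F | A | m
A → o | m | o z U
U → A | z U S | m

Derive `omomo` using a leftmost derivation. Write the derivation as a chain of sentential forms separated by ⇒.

S ⇒ SA   [S → S A]
SA ⇒ omFA   [S → o m F]
omFA ⇒ omoFA   [F → o F]
omoFA ⇒ omoAA   [F → A]
omoAA ⇒ omomA   [A → m]
omomA ⇒ omomo   [A → o]

S⇒SA⇒omFA⇒omoFA⇒omoAA⇒omomA⇒omomo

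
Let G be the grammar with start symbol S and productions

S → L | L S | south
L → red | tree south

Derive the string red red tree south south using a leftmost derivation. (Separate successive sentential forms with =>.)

S => L S => red S => red L S => red red S => red red L S => red red tree south S => red red tree south south

S => L S   [S → L S]
L S => red S   [L → red]
red S => red L S   [S → L S]
red L S => red red S   [L → red]
red red S => red red L S   [S → L S]
red red L S => red red tree south S   [L → tree south]
red red tree south S => red red tree south south   [S → south]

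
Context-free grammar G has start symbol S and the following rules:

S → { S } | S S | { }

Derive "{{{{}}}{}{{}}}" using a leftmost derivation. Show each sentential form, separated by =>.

S=>{S}=>{SS}=>{SSS}=>{{S}SS}=>{{{S}}SS}=>{{{{}}}SS}=>{{{{}}}{}S}=>{{{{}}}{}{S}}=>{{{{}}}{}{{}}}

S => {S}   [S → { S }]
{S} => {SS}   [S → S S]
{SS} => {SSS}   [S → S S]
{SSS} => {{S}SS}   [S → { S }]
{{S}SS} => {{{S}}SS}   [S → { S }]
{{{S}}SS} => {{{{}}}SS}   [S → { }]
{{{{}}}SS} => {{{{}}}{}S}   [S → { }]
{{{{}}}{}S} => {{{{}}}{}{S}}   [S → { S }]
{{{{}}}{}{S}} => {{{{}}}{}{{}}}   [S → { }]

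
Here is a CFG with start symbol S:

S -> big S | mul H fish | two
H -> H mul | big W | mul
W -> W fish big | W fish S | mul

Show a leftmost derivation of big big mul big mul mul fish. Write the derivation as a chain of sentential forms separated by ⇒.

S ⇒ big S   [S -> big S]
big S ⇒ big big S   [S -> big S]
big big S ⇒ big big mul H fish   [S -> mul H fish]
big big mul H fish ⇒ big big mul H mul fish   [H -> H mul]
big big mul H mul fish ⇒ big big mul big W mul fish   [H -> big W]
big big mul big W mul fish ⇒ big big mul big mul mul fish   [W -> mul]

S ⇒ big S ⇒ big big S ⇒ big big mul H fish ⇒ big big mul H mul fish ⇒ big big mul big W mul fish ⇒ big big mul big mul mul fish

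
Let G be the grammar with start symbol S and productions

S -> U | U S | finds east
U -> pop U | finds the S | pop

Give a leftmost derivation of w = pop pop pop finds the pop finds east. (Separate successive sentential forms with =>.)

S => U S => pop U S => pop pop U S => pop pop pop S => pop pop pop U S => pop pop pop finds the S S => pop pop pop finds the U S => pop pop pop finds the pop S => pop pop pop finds the pop finds east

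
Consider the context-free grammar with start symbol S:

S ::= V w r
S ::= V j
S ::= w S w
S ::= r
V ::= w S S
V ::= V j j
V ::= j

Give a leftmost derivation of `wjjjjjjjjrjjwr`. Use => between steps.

S => Vwr   [S ::= V w r]
Vwr => Vjjwr   [V ::= V j j]
Vjjwr => wSSjjwr   [V ::= w S S]
wSSjjwr => wVjSjjwr   [S ::= V j]
wVjSjjwr => wVjjjSjjwr   [V ::= V j j]
wVjjjSjjwr => wVjjjjjSjjwr   [V ::= V j j]
wVjjjjjSjjwr => wVjjjjjjjSjjwr   [V ::= V j j]
wVjjjjjjjSjjwr => wjjjjjjjjSjjwr   [V ::= j]
wjjjjjjjjSjjwr => wjjjjjjjjrjjwr   [S ::= r]

S=>Vwr=>Vjjwr=>wSSjjwr=>wVjSjjwr=>wVjjjSjjwr=>wVjjjjjSjjwr=>wVjjjjjjjSjjwr=>wjjjjjjjjSjjwr=>wjjjjjjjjrjjwr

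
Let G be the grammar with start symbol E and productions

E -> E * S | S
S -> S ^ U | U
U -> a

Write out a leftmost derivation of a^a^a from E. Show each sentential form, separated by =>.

E => S   [E -> S]
S => S^U   [S -> S ^ U]
S^U => S^U^U   [S -> S ^ U]
S^U^U => U^U^U   [S -> U]
U^U^U => a^U^U   [U -> a]
a^U^U => a^a^U   [U -> a]
a^a^U => a^a^a   [U -> a]

E => S => S^U => S^U^U => U^U^U => a^U^U => a^a^U => a^a^a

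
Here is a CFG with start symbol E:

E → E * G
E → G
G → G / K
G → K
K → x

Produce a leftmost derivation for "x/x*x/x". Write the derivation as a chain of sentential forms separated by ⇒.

E ⇒ E*G ⇒ G*G ⇒ G/K*G ⇒ K/K*G ⇒ x/K*G ⇒ x/x*G ⇒ x/x*G/K ⇒ x/x*K/K ⇒ x/x*x/K ⇒ x/x*x/x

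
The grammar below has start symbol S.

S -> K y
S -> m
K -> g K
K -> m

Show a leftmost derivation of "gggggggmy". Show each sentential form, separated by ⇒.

S ⇒ Ky   [S -> K y]
Ky ⇒ gKy   [K -> g K]
gKy ⇒ ggKy   [K -> g K]
ggKy ⇒ gggKy   [K -> g K]
gggKy ⇒ ggggKy   [K -> g K]
ggggKy ⇒ gggggKy   [K -> g K]
gggggKy ⇒ ggggggKy   [K -> g K]
ggggggKy ⇒ gggggggKy   [K -> g K]
gggggggKy ⇒ gggggggmy   [K -> m]

S ⇒ Ky ⇒ gKy ⇒ ggKy ⇒ gggKy ⇒ ggggKy ⇒ gggggKy ⇒ ggggggKy ⇒ gggggggKy ⇒ gggggggmy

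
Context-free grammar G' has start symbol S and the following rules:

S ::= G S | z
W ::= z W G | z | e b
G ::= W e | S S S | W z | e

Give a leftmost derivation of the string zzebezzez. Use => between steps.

S => GS   [S ::= G S]
GS => WeS   [G ::= W e]
WeS => zWGeS   [W ::= z W G]
zWGeS => zzWGGeS   [W ::= z W G]
zzWGGeS => zzebGGeS   [W ::= e b]
zzebGGeS => zzebeGeS   [G ::= e]
zzebeGeS => zzebeWzeS   [G ::= W z]
zzebeWzeS => zzebezzeS   [W ::= z]
zzebezzeS => zzebezzez   [S ::= z]

S => GS => WeS => zWGeS => zzWGGeS => zzebGGeS => zzebeGeS => zzebeWzeS => zzebezzeS => zzebezzez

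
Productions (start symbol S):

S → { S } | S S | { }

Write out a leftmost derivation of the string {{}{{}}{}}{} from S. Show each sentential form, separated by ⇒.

S ⇒ SS ⇒ {S}S ⇒ {SS}S ⇒ {{}S}S ⇒ {{}SS}S ⇒ {{}{S}S}S ⇒ {{}{{}}S}S ⇒ {{}{{}}{}}S ⇒ {{}{{}}{}}{}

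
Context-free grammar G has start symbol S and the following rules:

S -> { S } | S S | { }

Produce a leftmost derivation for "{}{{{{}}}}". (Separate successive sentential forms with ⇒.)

S ⇒ SS ⇒ {}S ⇒ {}{S} ⇒ {}{{S}} ⇒ {}{{{S}}} ⇒ {}{{{{}}}}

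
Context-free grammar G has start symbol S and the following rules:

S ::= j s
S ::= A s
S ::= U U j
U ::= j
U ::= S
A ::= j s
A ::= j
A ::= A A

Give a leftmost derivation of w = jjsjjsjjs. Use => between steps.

S => As   [S ::= A s]
As => AAs   [A ::= A A]
AAs => AAAs   [A ::= A A]
AAAs => AAAAs   [A ::= A A]
AAAAs => AAAAAs   [A ::= A A]
AAAAAs => AAAAAAs   [A ::= A A]
AAAAAAs => jAAAAAs   [A ::= j]
jAAAAAs => jjsAAAAs   [A ::= j s]
jjsAAAAs => jjsjAAAs   [A ::= j]
jjsjAAAs => jjsjjsAAs   [A ::= j s]
jjsjjsAAs => jjsjjsjAs   [A ::= j]
jjsjjsjAs => jjsjjsjjs   [A ::= j]

S => As => AAs => AAAs => AAAAs => AAAAAs => AAAAAAs => jAAAAAs => jjsAAAAs => jjsjAAAs => jjsjjsAAs => jjsjjsjAs => jjsjjsjjs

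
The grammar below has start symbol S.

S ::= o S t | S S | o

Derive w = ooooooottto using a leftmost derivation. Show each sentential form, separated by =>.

S => SS   [S ::= S S]
SS => SSS   [S ::= S S]
SSS => oSS   [S ::= o]
oSS => oSSS   [S ::= S S]
oSSS => oSSSS   [S ::= S S]
oSSSS => ooSSS   [S ::= o]
ooSSS => oooSS   [S ::= o]
oooSS => ooooStS   [S ::= o S t]
ooooStS => oooooSttS   [S ::= o S t]
oooooSttS => ooooooStttS   [S ::= o S t]
ooooooStttS => oooooootttS   [S ::= o]
oooooootttS => ooooooottto   [S ::= o]

S => SS => SSS => oSS => oSSS => oSSSS => ooSSS => oooSS => ooooStS => oooooSttS => ooooooStttS => oooooootttS => ooooooottto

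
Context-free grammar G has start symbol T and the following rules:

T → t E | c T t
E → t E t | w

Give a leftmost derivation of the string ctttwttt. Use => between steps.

T => cTt   [T → c T t]
cTt => ctEt   [T → t E]
ctEt => cttEtt   [E → t E t]
cttEtt => ctttEttt   [E → t E t]
ctttEttt => ctttwttt   [E → w]

T => cTt => ctEt => cttEtt => ctttEttt => ctttwttt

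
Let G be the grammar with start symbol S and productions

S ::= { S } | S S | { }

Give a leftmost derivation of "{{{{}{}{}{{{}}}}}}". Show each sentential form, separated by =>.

S => {S} => {{S}} => {{{S}}} => {{{SS}}} => {{{{}S}}} => {{{{}SS}}} => {{{{}SSS}}} => {{{{}{}SS}}} => {{{{}{}{}S}}} => {{{{}{}{}{S}}}} => {{{{}{}{}{{S}}}}} => {{{{}{}{}{{{}}}}}}

S => {S}   [S ::= { S }]
{S} => {{S}}   [S ::= { S }]
{{S}} => {{{S}}}   [S ::= { S }]
{{{S}}} => {{{SS}}}   [S ::= S S]
{{{SS}}} => {{{{}S}}}   [S ::= { }]
{{{{}S}}} => {{{{}SS}}}   [S ::= S S]
{{{{}SS}}} => {{{{}SSS}}}   [S ::= S S]
{{{{}SSS}}} => {{{{}{}SS}}}   [S ::= { }]
{{{{}{}SS}}} => {{{{}{}{}S}}}   [S ::= { }]
{{{{}{}{}S}}} => {{{{}{}{}{S}}}}   [S ::= { S }]
{{{{}{}{}{S}}}} => {{{{}{}{}{{S}}}}}   [S ::= { S }]
{{{{}{}{}{{S}}}}} => {{{{}{}{}{{{}}}}}}   [S ::= { }]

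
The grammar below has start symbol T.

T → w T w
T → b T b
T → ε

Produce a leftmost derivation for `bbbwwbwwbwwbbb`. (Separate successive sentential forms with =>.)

T=>bTb=>bbTbb=>bbbTbbb=>bbbwTwbbb=>bbbwwTwwbbb=>bbbwwbTbwwbbb=>bbbwwbwTwbwwbbb=>bbbwwbwwbwwbbb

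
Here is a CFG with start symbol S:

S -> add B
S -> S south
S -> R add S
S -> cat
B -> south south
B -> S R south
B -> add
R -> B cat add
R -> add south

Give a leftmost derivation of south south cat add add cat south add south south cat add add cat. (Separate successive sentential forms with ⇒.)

S ⇒ R add S ⇒ B cat add add S ⇒ S R south cat add add S ⇒ R add S R south cat add add S ⇒ B cat add add S R south cat add add S ⇒ south south cat add add S R south cat add add S ⇒ south south cat add add S south R south cat add add S ⇒ south south cat add add cat south R south cat add add S ⇒ south south cat add add cat south add south south cat add add S ⇒ south south cat add add cat south add south south cat add add cat

S ⇒ R add S   [S -> R add S]
R add S ⇒ B cat add add S   [R -> B cat add]
B cat add add S ⇒ S R south cat add add S   [B -> S R south]
S R south cat add add S ⇒ R add S R south cat add add S   [S -> R add S]
R add S R south cat add add S ⇒ B cat add add S R south cat add add S   [R -> B cat add]
B cat add add S R south cat add add S ⇒ south south cat add add S R south cat add add S   [B -> south south]
south south cat add add S R south cat add add S ⇒ south south cat add add S south R south cat add add S   [S -> S south]
south south cat add add S south R south cat add add S ⇒ south south cat add add cat south R south cat add add S   [S -> cat]
south south cat add add cat south R south cat add add S ⇒ south south cat add add cat south add south south cat add add S   [R -> add south]
south south cat add add cat south add south south cat add add S ⇒ south south cat add add cat south add south south cat add add cat   [S -> cat]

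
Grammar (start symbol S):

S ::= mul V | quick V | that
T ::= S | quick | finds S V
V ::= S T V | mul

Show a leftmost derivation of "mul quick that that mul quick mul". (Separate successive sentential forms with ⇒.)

S ⇒ mul V ⇒ mul S T V ⇒ mul quick V T V ⇒ mul quick S T V T V ⇒ mul quick that T V T V ⇒ mul quick that S V T V ⇒ mul quick that that V T V ⇒ mul quick that that mul T V ⇒ mul quick that that mul quick V ⇒ mul quick that that mul quick mul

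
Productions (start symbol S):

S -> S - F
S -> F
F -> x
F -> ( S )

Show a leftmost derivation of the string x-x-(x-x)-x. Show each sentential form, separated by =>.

S => S-F => S-F-F => S-F-F-F => F-F-F-F => x-F-F-F => x-x-F-F => x-x-(S)-F => x-x-(S-F)-F => x-x-(F-F)-F => x-x-(x-F)-F => x-x-(x-x)-F => x-x-(x-x)-x

S => S-F   [S -> S - F]
S-F => S-F-F   [S -> S - F]
S-F-F => S-F-F-F   [S -> S - F]
S-F-F-F => F-F-F-F   [S -> F]
F-F-F-F => x-F-F-F   [F -> x]
x-F-F-F => x-x-F-F   [F -> x]
x-x-F-F => x-x-(S)-F   [F -> ( S )]
x-x-(S)-F => x-x-(S-F)-F   [S -> S - F]
x-x-(S-F)-F => x-x-(F-F)-F   [S -> F]
x-x-(F-F)-F => x-x-(x-F)-F   [F -> x]
x-x-(x-F)-F => x-x-(x-x)-F   [F -> x]
x-x-(x-x)-F => x-x-(x-x)-x   [F -> x]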